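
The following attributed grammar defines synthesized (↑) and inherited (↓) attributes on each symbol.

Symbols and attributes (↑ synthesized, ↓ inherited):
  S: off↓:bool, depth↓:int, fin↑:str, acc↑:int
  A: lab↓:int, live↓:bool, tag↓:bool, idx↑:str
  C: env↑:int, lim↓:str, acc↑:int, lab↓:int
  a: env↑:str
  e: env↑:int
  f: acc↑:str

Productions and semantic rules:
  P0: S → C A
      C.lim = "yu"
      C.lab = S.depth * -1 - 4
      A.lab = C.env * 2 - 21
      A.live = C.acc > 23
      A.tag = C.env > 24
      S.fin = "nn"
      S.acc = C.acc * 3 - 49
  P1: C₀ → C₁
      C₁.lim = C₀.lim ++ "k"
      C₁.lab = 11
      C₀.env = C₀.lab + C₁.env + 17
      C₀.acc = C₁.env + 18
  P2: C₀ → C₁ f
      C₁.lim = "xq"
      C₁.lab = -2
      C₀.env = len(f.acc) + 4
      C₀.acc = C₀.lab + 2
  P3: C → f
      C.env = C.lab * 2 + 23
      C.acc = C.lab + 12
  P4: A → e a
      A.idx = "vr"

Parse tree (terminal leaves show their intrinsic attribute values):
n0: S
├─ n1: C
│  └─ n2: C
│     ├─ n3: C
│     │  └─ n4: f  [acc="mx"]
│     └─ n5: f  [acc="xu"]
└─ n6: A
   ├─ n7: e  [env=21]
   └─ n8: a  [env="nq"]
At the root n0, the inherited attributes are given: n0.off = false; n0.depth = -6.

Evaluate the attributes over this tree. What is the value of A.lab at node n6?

1. n0.off = false  [given at root]
2. n0.depth = -6  [given at root]
3. n1.lim = "yu"  ["yu"]
4. n1.lab = 2  [S.depth * -1 - 4]
5. n2.lim = "yuk"  [C₀.lim ++ "k"]
6. n2.lab = 11  [11]
7. n3.lim = "xq"  ["xq"]
8. n3.lab = -2  [-2]
9. n4.acc = "mx"  [terminal]
10. n3.env = 19  [C.lab * 2 + 23]
11. n3.acc = 10  [C.lab + 12]
12. n5.acc = "xu"  [terminal]
13. n2.env = 6  [len(f.acc) + 4]
14. n2.acc = 13  [C₀.lab + 2]
15. n1.env = 25  [C₀.lab + C₁.env + 17]
16. n1.acc = 24  [C₁.env + 18]
17. n6.lab = 29  [C.env * 2 - 21]
18. n6.live = true  [C.acc > 23]
19. n6.tag = true  [C.env > 24]
20. n7.env = 21  [terminal]
21. n8.env = "nq"  [terminal]
22. n6.idx = "vr"  ["vr"]
23. n0.fin = "nn"  ["nn"]
24. n0.acc = 23  [C.acc * 3 - 49]

29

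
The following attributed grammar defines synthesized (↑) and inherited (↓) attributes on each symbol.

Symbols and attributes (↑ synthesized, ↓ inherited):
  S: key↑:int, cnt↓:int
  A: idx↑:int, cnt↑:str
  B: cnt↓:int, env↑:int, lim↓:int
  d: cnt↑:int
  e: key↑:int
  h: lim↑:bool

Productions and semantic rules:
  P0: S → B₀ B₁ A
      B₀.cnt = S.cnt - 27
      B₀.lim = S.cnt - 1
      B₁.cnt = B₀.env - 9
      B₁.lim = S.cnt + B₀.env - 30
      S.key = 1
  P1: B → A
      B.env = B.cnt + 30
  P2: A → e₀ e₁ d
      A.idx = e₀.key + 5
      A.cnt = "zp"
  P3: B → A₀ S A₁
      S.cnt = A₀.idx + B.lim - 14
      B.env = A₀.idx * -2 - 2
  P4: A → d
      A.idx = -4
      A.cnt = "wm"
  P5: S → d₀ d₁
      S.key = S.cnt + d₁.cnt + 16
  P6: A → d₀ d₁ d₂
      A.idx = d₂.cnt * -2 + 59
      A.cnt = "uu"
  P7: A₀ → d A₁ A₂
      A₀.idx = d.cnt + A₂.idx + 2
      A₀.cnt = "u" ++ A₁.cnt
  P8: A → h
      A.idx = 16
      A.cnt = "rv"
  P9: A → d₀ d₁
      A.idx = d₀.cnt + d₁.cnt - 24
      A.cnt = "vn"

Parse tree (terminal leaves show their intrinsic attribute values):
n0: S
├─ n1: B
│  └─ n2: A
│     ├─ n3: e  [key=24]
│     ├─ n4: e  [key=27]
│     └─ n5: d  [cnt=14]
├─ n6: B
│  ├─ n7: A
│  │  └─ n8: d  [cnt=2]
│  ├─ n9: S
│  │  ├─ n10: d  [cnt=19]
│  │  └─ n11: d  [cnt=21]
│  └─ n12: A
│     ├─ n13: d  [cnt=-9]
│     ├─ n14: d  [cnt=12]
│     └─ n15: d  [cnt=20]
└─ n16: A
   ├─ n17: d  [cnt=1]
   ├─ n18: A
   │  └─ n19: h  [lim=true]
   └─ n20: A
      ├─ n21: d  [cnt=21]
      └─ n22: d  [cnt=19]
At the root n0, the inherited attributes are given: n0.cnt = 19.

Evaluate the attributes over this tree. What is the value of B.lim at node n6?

11

1. n0.cnt = 19  [given at root]
2. n1.cnt = -8  [S.cnt - 27]
3. n1.lim = 18  [S.cnt - 1]
4. n3.key = 24  [terminal]
5. n4.key = 27  [terminal]
6. n5.cnt = 14  [terminal]
7. n2.idx = 29  [e₀.key + 5]
8. n2.cnt = "zp"  ["zp"]
9. n1.env = 22  [B.cnt + 30]
10. n6.cnt = 13  [B₀.env - 9]
11. n6.lim = 11  [S.cnt + B₀.env - 30]
12. n8.cnt = 2  [terminal]
13. n7.idx = -4  [-4]
14. n7.cnt = "wm"  ["wm"]
15. n9.cnt = -7  [A₀.idx + B.lim - 14]
16. n10.cnt = 19  [terminal]
17. n11.cnt = 21  [terminal]
18. n9.key = 30  [S.cnt + d₁.cnt + 16]
19. n13.cnt = -9  [terminal]
20. n14.cnt = 12  [terminal]
21. n15.cnt = 20  [terminal]
22. n12.idx = 19  [d₂.cnt * -2 + 59]
23. n12.cnt = "uu"  ["uu"]
24. n6.env = 6  [A₀.idx * -2 - 2]
25. n17.cnt = 1  [terminal]
26. n19.lim = true  [terminal]
27. n18.idx = 16  [16]
28. n18.cnt = "rv"  ["rv"]
29. n21.cnt = 21  [terminal]
30. n22.cnt = 19  [terminal]
31. n20.idx = 16  [d₀.cnt + d₁.cnt - 24]
32. n20.cnt = "vn"  ["vn"]
33. n16.idx = 19  [d.cnt + A₂.idx + 2]
34. n16.cnt = "urv"  ["u" ++ A₁.cnt]
35. n0.key = 1  [1]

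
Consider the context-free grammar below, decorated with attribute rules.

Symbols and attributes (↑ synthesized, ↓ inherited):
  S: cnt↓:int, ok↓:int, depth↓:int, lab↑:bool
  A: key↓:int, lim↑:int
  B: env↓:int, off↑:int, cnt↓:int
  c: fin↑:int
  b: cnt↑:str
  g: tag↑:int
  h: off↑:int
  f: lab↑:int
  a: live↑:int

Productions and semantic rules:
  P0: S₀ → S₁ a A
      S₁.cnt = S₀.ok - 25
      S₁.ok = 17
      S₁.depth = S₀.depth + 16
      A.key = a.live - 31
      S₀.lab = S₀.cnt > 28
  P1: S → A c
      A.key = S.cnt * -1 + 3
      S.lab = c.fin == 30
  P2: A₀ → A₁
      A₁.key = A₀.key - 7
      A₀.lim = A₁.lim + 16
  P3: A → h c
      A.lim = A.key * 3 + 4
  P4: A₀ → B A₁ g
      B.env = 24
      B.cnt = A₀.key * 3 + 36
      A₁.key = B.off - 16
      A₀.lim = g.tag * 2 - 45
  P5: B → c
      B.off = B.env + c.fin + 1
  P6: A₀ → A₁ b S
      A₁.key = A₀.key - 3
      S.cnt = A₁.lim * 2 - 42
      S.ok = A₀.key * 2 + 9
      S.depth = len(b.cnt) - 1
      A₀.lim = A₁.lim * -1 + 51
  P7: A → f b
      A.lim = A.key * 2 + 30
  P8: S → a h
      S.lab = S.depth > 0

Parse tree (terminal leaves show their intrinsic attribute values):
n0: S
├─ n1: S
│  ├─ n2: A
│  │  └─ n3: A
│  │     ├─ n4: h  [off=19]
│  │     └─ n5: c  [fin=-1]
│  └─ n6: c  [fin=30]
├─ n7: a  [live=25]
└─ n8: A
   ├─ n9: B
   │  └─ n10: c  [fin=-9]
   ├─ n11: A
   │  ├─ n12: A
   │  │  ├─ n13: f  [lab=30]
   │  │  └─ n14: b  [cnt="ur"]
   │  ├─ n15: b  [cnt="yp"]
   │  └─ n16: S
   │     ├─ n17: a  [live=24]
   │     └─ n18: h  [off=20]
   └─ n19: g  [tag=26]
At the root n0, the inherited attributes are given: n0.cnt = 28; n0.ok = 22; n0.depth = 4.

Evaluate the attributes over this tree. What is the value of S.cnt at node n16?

1. n0.cnt = 28  [given at root]
2. n0.ok = 22  [given at root]
3. n0.depth = 4  [given at root]
4. n1.cnt = -3  [S₀.ok - 25]
5. n1.ok = 17  [17]
6. n1.depth = 20  [S₀.depth + 16]
7. n2.key = 6  [S.cnt * -1 + 3]
8. n3.key = -1  [A₀.key - 7]
9. n4.off = 19  [terminal]
10. n5.fin = -1  [terminal]
11. n3.lim = 1  [A.key * 3 + 4]
12. n2.lim = 17  [A₁.lim + 16]
13. n6.fin = 30  [terminal]
14. n1.lab = true  [c.fin == 30]
15. n7.live = 25  [terminal]
16. n8.key = -6  [a.live - 31]
17. n9.env = 24  [24]
18. n9.cnt = 18  [A₀.key * 3 + 36]
19. n10.fin = -9  [terminal]
20. n9.off = 16  [B.env + c.fin + 1]
21. n11.key = 0  [B.off - 16]
22. n12.key = -3  [A₀.key - 3]
23. n13.lab = 30  [terminal]
24. n14.cnt = "ur"  [terminal]
25. n12.lim = 24  [A.key * 2 + 30]
26. n15.cnt = "yp"  [terminal]
27. n16.cnt = 6  [A₁.lim * 2 - 42]
28. n16.ok = 9  [A₀.key * 2 + 9]
29. n16.depth = 1  [len(b.cnt) - 1]
30. n17.live = 24  [terminal]
31. n18.off = 20  [terminal]
32. n16.lab = true  [S.depth > 0]
33. n11.lim = 27  [A₁.lim * -1 + 51]
34. n19.tag = 26  [terminal]
35. n8.lim = 7  [g.tag * 2 - 45]
36. n0.lab = false  [S₀.cnt > 28]

6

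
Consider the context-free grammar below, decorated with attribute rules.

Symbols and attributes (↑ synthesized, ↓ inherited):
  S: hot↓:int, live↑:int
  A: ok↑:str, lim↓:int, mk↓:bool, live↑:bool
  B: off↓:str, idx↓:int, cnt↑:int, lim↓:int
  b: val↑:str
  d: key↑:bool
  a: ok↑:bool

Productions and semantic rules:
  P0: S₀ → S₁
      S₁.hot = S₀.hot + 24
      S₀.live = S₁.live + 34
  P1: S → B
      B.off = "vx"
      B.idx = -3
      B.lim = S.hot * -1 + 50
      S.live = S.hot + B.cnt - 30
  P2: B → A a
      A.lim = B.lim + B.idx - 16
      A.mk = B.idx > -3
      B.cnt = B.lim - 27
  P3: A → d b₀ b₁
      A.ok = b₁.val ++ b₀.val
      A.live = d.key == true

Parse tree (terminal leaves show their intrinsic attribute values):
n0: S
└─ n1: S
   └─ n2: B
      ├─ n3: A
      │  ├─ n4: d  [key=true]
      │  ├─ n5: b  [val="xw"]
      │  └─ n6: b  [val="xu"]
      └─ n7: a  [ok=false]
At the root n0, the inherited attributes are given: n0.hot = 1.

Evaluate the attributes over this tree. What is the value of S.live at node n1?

1. n0.hot = 1  [given at root]
2. n1.hot = 25  [S₀.hot + 24]
3. n2.off = "vx"  ["vx"]
4. n2.idx = -3  [-3]
5. n2.lim = 25  [S.hot * -1 + 50]
6. n3.lim = 6  [B.lim + B.idx - 16]
7. n3.mk = false  [B.idx > -3]
8. n4.key = true  [terminal]
9. n5.val = "xw"  [terminal]
10. n6.val = "xu"  [terminal]
11. n3.ok = "xuxw"  [b₁.val ++ b₀.val]
12. n3.live = true  [d.key == true]
13. n7.ok = false  [terminal]
14. n2.cnt = -2  [B.lim - 27]
15. n1.live = -7  [S.hot + B.cnt - 30]
16. n0.live = 27  [S₁.live + 34]

-7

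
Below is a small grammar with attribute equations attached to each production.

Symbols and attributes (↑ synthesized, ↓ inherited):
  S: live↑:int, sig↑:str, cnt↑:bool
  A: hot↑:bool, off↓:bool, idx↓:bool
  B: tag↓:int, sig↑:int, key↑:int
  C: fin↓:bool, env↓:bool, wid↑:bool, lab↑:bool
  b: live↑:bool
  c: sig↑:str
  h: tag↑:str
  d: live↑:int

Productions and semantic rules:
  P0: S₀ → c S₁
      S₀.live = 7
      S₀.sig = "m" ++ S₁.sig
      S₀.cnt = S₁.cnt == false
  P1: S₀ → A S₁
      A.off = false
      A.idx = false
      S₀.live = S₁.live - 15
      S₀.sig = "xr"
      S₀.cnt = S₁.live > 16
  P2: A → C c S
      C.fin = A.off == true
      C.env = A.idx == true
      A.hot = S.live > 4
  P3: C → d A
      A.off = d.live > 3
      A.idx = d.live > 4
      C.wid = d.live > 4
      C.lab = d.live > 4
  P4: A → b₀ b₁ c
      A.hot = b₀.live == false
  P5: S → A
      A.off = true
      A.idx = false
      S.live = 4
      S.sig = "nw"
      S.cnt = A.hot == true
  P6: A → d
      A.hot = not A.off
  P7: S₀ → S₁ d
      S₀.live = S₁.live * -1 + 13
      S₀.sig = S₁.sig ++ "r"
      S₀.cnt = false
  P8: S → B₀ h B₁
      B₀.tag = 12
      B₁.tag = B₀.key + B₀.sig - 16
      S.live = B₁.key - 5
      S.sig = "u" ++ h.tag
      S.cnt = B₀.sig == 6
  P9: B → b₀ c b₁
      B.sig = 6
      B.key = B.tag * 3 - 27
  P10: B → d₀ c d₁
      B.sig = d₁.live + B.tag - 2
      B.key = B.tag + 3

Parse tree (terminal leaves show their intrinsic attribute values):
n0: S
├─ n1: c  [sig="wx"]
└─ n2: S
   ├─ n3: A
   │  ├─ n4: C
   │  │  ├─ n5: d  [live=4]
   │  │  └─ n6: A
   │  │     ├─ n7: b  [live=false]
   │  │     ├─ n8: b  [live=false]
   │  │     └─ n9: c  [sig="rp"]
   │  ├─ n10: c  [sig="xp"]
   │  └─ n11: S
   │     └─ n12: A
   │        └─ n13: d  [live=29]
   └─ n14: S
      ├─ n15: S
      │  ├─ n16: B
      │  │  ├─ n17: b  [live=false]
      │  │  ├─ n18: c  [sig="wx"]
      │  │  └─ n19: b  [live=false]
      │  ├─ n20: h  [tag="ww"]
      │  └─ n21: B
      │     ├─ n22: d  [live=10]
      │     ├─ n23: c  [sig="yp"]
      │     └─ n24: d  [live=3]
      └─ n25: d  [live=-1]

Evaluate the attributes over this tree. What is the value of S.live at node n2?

1

1. n1.sig = "wx"  [terminal]
2. n3.off = false  [false]
3. n3.idx = false  [false]
4. n4.fin = false  [A.off == true]
5. n4.env = false  [A.idx == true]
6. n5.live = 4  [terminal]
7. n6.off = true  [d.live > 3]
8. n6.idx = false  [d.live > 4]
9. n7.live = false  [terminal]
10. n8.live = false  [terminal]
11. n9.sig = "rp"  [terminal]
12. n6.hot = true  [b₀.live == false]
13. n4.wid = false  [d.live > 4]
14. n4.lab = false  [d.live > 4]
15. n10.sig = "xp"  [terminal]
16. n12.off = true  [true]
17. n12.idx = false  [false]
18. n13.live = 29  [terminal]
19. n12.hot = false  [not A.off]
20. n11.live = 4  [4]
21. n11.sig = "nw"  ["nw"]
22. n11.cnt = false  [A.hot == true]
23. n3.hot = false  [S.live > 4]
24. n16.tag = 12  [12]
25. n17.live = false  [terminal]
26. n18.sig = "wx"  [terminal]
27. n19.live = false  [terminal]
28. n16.sig = 6  [6]
29. n16.key = 9  [B.tag * 3 - 27]
30. n20.tag = "ww"  [terminal]
31. n21.tag = -1  [B₀.key + B₀.sig - 16]
32. n22.live = 10  [terminal]
33. n23.sig = "yp"  [terminal]
34. n24.live = 3  [terminal]
35. n21.sig = 0  [d₁.live + B.tag - 2]
36. n21.key = 2  [B.tag + 3]
37. n15.live = -3  [B₁.key - 5]
38. n15.sig = "uww"  ["u" ++ h.tag]
39. n15.cnt = true  [B₀.sig == 6]
40. n25.live = -1  [terminal]
41. n14.live = 16  [S₁.live * -1 + 13]
42. n14.sig = "uwwr"  [S₁.sig ++ "r"]
43. n14.cnt = false  [false]
44. n2.live = 1  [S₁.live - 15]
45. n2.sig = "xr"  ["xr"]
46. n2.cnt = false  [S₁.live > 16]
47. n0.live = 7  [7]
48. n0.sig = "mxr"  ["m" ++ S₁.sig]
49. n0.cnt = true  [S₁.cnt == false]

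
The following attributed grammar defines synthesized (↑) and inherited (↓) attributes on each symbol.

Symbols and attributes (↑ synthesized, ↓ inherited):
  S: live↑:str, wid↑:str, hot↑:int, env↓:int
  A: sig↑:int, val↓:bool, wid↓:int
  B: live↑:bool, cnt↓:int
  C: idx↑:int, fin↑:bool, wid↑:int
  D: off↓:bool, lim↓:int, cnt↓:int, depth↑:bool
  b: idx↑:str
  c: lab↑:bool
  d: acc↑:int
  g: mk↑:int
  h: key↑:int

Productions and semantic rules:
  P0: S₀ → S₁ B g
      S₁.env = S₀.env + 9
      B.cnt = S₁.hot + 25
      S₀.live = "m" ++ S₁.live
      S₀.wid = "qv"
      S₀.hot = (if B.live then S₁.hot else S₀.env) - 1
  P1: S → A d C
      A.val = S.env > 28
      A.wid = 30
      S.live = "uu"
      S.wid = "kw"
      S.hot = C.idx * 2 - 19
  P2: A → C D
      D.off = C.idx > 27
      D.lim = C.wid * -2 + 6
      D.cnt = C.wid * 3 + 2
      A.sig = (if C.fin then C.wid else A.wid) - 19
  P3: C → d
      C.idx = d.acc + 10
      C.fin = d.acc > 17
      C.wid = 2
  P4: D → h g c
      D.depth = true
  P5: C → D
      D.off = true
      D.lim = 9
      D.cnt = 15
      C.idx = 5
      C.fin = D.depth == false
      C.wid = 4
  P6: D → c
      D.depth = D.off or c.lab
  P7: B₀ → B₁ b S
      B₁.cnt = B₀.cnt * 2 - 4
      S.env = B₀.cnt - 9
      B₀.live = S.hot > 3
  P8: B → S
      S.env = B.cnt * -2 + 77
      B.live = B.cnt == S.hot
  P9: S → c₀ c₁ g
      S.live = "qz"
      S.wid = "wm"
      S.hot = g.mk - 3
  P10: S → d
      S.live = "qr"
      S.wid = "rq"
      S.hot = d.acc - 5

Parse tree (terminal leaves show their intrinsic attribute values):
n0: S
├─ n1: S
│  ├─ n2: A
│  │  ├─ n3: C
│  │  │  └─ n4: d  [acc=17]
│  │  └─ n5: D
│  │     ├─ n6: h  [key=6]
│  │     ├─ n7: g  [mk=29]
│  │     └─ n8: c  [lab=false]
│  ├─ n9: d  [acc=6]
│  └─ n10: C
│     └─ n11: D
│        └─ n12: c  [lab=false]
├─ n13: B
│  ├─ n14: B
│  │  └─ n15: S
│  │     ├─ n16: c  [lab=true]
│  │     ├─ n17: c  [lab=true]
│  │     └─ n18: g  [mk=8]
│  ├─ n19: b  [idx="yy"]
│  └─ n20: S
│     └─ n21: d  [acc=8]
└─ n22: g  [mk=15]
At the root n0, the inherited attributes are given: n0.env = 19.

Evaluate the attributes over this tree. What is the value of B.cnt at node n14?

1. n0.env = 19  [given at root]
2. n1.env = 28  [S₀.env + 9]
3. n2.val = false  [S.env > 28]
4. n2.wid = 30  [30]
5. n4.acc = 17  [terminal]
6. n3.idx = 27  [d.acc + 10]
7. n3.fin = false  [d.acc > 17]
8. n3.wid = 2  [2]
9. n5.off = false  [C.idx > 27]
10. n5.lim = 2  [C.wid * -2 + 6]
11. n5.cnt = 8  [C.wid * 3 + 2]
12. n6.key = 6  [terminal]
13. n7.mk = 29  [terminal]
14. n8.lab = false  [terminal]
15. n5.depth = true  [true]
16. n2.sig = 11  [(if C.fin then C.wid else A.wid) - 19]
17. n9.acc = 6  [terminal]
18. n11.off = true  [true]
19. n11.lim = 9  [9]
20. n11.cnt = 15  [15]
21. n12.lab = false  [terminal]
22. n11.depth = true  [D.off or c.lab]
23. n10.idx = 5  [5]
24. n10.fin = false  [D.depth == false]
25. n10.wid = 4  [4]
26. n1.live = "uu"  ["uu"]
27. n1.wid = "kw"  ["kw"]
28. n1.hot = -9  [C.idx * 2 - 19]
29. n13.cnt = 16  [S₁.hot + 25]
30. n14.cnt = 28  [B₀.cnt * 2 - 4]
31. n15.env = 21  [B.cnt * -2 + 77]
32. n16.lab = true  [terminal]
33. n17.lab = true  [terminal]
34. n18.mk = 8  [terminal]
35. n15.live = "qz"  ["qz"]
36. n15.wid = "wm"  ["wm"]
37. n15.hot = 5  [g.mk - 3]
38. n14.live = false  [B.cnt == S.hot]
39. n19.idx = "yy"  [terminal]
40. n20.env = 7  [B₀.cnt - 9]
41. n21.acc = 8  [terminal]
42. n20.live = "qr"  ["qr"]
43. n20.wid = "rq"  ["rq"]
44. n20.hot = 3  [d.acc - 5]
45. n13.live = false  [S.hot > 3]
46. n22.mk = 15  [terminal]
47. n0.live = "muu"  ["m" ++ S₁.live]
48. n0.wid = "qv"  ["qv"]
49. n0.hot = 18  [(if B.live then S₁.hot else S₀.env) - 1]

28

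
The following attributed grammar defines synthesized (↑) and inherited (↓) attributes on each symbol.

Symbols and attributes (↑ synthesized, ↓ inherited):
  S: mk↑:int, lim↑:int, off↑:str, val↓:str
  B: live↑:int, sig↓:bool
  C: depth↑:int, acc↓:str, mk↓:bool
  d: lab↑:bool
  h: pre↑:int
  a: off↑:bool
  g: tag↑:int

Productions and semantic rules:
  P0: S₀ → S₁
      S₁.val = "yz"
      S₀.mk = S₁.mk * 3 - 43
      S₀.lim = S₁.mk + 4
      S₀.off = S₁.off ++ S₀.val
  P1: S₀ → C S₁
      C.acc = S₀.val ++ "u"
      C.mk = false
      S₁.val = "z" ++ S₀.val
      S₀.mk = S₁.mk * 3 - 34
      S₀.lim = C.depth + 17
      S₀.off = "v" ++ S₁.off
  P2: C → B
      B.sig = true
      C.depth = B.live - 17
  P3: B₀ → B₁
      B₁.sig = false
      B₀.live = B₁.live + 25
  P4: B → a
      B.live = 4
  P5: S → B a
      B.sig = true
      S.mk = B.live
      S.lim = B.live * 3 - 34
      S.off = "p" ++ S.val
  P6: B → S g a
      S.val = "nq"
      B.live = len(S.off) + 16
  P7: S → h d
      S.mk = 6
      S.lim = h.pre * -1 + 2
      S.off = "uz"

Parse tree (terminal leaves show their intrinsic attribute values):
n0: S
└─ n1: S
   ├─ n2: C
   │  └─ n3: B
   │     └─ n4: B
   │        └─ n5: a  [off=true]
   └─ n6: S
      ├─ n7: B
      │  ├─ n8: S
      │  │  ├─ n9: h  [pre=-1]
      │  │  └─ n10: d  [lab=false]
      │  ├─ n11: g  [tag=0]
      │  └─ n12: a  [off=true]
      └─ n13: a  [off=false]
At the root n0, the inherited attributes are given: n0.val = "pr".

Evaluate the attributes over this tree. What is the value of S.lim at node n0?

24

1. n0.val = "pr"  [given at root]
2. n1.val = "yz"  ["yz"]
3. n2.acc = "yzu"  [S₀.val ++ "u"]
4. n2.mk = false  [false]
5. n3.sig = true  [true]
6. n4.sig = false  [false]
7. n5.off = true  [terminal]
8. n4.live = 4  [4]
9. n3.live = 29  [B₁.live + 25]
10. n2.depth = 12  [B.live - 17]
11. n6.val = "zyz"  ["z" ++ S₀.val]
12. n7.sig = true  [true]
13. n8.val = "nq"  ["nq"]
14. n9.pre = -1  [terminal]
15. n10.lab = false  [terminal]
16. n8.mk = 6  [6]
17. n8.lim = 3  [h.pre * -1 + 2]
18. n8.off = "uz"  ["uz"]
19. n11.tag = 0  [terminal]
20. n12.off = true  [terminal]
21. n7.live = 18  [len(S.off) + 16]
22. n13.off = false  [terminal]
23. n6.mk = 18  [B.live]
24. n6.lim = 20  [B.live * 3 - 34]
25. n6.off = "pzyz"  ["p" ++ S.val]
26. n1.mk = 20  [S₁.mk * 3 - 34]
27. n1.lim = 29  [C.depth + 17]
28. n1.off = "vpzyz"  ["v" ++ S₁.off]
29. n0.mk = 17  [S₁.mk * 3 - 43]
30. n0.lim = 24  [S₁.mk + 4]
31. n0.off = "vpzyzpr"  [S₁.off ++ S₀.val]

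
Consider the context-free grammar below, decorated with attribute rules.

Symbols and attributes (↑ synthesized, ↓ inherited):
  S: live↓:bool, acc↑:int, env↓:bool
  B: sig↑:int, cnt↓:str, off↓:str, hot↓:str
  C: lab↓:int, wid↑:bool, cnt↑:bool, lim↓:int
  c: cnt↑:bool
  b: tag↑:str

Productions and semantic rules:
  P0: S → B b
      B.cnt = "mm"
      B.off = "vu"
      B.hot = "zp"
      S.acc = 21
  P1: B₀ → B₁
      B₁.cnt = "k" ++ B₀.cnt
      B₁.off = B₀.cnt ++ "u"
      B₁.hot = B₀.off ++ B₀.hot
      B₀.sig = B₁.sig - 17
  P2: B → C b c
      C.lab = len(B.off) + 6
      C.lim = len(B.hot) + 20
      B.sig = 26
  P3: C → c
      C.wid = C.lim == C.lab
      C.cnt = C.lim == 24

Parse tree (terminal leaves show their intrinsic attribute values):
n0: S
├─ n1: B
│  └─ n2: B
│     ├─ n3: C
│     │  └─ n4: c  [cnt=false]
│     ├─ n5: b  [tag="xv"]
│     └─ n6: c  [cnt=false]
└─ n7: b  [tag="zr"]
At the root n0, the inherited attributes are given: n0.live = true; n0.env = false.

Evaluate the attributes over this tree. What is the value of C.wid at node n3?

1. n0.live = true  [given at root]
2. n0.env = false  [given at root]
3. n1.cnt = "mm"  ["mm"]
4. n1.off = "vu"  ["vu"]
5. n1.hot = "zp"  ["zp"]
6. n2.cnt = "kmm"  ["k" ++ B₀.cnt]
7. n2.off = "mmu"  [B₀.cnt ++ "u"]
8. n2.hot = "vuzp"  [B₀.off ++ B₀.hot]
9. n3.lab = 9  [len(B.off) + 6]
10. n3.lim = 24  [len(B.hot) + 20]
11. n4.cnt = false  [terminal]
12. n3.wid = false  [C.lim == C.lab]
13. n3.cnt = true  [C.lim == 24]
14. n5.tag = "xv"  [terminal]
15. n6.cnt = false  [terminal]
16. n2.sig = 26  [26]
17. n1.sig = 9  [B₁.sig - 17]
18. n7.tag = "zr"  [terminal]
19. n0.acc = 21  [21]

false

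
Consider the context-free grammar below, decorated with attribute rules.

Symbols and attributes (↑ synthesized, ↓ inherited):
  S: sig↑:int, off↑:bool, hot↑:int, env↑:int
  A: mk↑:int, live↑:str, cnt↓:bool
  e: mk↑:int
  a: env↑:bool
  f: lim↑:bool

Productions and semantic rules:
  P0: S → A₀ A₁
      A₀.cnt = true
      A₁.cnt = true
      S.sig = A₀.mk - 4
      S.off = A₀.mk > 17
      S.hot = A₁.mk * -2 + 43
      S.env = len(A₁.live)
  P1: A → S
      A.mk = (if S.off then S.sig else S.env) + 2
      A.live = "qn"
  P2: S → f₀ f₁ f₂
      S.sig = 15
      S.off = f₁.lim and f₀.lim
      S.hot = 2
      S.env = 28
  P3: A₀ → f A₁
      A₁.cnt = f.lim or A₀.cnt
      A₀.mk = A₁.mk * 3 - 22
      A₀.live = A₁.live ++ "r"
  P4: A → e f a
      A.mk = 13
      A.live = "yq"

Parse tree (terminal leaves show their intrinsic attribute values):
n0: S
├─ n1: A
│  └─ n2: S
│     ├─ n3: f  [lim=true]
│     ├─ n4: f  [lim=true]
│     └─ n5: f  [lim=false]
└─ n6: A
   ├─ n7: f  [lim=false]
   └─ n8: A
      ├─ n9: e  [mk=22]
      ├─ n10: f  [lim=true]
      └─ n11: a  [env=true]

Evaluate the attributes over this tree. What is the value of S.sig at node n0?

1. n1.cnt = true  [true]
2. n3.lim = true  [terminal]
3. n4.lim = true  [terminal]
4. n5.lim = false  [terminal]
5. n2.sig = 15  [15]
6. n2.off = true  [f₁.lim and f₀.lim]
7. n2.hot = 2  [2]
8. n2.env = 28  [28]
9. n1.mk = 17  [(if S.off then S.sig else S.env) + 2]
10. n1.live = "qn"  ["qn"]
11. n6.cnt = true  [true]
12. n7.lim = false  [terminal]
13. n8.cnt = true  [f.lim or A₀.cnt]
14. n9.mk = 22  [terminal]
15. n10.lim = true  [terminal]
16. n11.env = true  [terminal]
17. n8.mk = 13  [13]
18. n8.live = "yq"  ["yq"]
19. n6.mk = 17  [A₁.mk * 3 - 22]
20. n6.live = "yqr"  [A₁.live ++ "r"]
21. n0.sig = 13  [A₀.mk - 4]
22. n0.off = false  [A₀.mk > 17]
23. n0.hot = 9  [A₁.mk * -2 + 43]
24. n0.env = 3  [len(A₁.live)]

13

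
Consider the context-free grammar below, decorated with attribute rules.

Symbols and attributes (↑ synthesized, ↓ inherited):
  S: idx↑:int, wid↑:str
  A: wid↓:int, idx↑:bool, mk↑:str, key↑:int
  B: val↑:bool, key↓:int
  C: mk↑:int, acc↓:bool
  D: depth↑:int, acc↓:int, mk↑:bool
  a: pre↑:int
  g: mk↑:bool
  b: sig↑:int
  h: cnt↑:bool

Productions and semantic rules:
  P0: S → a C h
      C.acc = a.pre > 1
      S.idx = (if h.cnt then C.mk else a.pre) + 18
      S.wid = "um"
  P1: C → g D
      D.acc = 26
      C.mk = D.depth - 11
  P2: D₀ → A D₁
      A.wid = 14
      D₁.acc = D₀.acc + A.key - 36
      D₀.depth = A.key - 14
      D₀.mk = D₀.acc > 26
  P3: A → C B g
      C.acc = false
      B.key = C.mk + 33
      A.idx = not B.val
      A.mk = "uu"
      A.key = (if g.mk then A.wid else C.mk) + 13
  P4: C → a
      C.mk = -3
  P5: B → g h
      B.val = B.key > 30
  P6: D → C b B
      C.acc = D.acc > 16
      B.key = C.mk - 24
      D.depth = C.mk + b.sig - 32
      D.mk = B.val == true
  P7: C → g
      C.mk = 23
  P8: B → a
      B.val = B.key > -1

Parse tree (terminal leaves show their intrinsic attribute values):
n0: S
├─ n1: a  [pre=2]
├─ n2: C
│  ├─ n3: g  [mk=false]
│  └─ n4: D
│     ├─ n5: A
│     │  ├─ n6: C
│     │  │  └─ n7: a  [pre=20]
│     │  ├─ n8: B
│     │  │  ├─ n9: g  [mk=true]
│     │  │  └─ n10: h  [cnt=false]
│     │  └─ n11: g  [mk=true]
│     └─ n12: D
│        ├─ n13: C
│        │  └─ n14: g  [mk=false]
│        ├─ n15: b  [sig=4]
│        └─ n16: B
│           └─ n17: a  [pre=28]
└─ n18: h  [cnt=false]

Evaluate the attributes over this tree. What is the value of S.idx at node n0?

1. n1.pre = 2  [terminal]
2. n2.acc = true  [a.pre > 1]
3. n3.mk = false  [terminal]
4. n4.acc = 26  [26]
5. n5.wid = 14  [14]
6. n6.acc = false  [false]
7. n7.pre = 20  [terminal]
8. n6.mk = -3  [-3]
9. n8.key = 30  [C.mk + 33]
10. n9.mk = true  [terminal]
11. n10.cnt = false  [terminal]
12. n8.val = false  [B.key > 30]
13. n11.mk = true  [terminal]
14. n5.idx = true  [not B.val]
15. n5.mk = "uu"  ["uu"]
16. n5.key = 27  [(if g.mk then A.wid else C.mk) + 13]
17. n12.acc = 17  [D₀.acc + A.key - 36]
18. n13.acc = true  [D.acc > 16]
19. n14.mk = false  [terminal]
20. n13.mk = 23  [23]
21. n15.sig = 4  [terminal]
22. n16.key = -1  [C.mk - 24]
23. n17.pre = 28  [terminal]
24. n16.val = false  [B.key > -1]
25. n12.depth = -5  [C.mk + b.sig - 32]
26. n12.mk = false  [B.val == true]
27. n4.depth = 13  [A.key - 14]
28. n4.mk = false  [D₀.acc > 26]
29. n2.mk = 2  [D.depth - 11]
30. n18.cnt = false  [terminal]
31. n0.idx = 20  [(if h.cnt then C.mk else a.pre) + 18]
32. n0.wid = "um"  ["um"]

20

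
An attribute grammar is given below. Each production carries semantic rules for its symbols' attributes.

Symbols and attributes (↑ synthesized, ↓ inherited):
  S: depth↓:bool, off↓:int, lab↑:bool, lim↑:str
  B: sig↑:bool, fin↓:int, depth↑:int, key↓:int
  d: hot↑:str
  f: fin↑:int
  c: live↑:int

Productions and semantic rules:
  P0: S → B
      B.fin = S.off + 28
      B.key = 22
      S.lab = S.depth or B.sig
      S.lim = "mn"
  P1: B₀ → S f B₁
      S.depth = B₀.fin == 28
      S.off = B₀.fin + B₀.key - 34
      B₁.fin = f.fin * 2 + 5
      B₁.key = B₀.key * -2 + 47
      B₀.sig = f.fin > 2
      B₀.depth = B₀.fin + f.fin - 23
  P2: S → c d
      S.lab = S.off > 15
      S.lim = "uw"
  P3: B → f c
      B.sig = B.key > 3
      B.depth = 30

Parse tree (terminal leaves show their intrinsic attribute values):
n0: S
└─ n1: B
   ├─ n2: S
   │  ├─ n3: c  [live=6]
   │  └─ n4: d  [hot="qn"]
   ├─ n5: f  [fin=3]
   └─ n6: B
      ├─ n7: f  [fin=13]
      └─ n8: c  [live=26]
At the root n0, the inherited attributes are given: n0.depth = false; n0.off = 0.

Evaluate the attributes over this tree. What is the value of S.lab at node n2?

true

1. n0.depth = false  [given at root]
2. n0.off = 0  [given at root]
3. n1.fin = 28  [S.off + 28]
4. n1.key = 22  [22]
5. n2.depth = true  [B₀.fin == 28]
6. n2.off = 16  [B₀.fin + B₀.key - 34]
7. n3.live = 6  [terminal]
8. n4.hot = "qn"  [terminal]
9. n2.lab = true  [S.off > 15]
10. n2.lim = "uw"  ["uw"]
11. n5.fin = 3  [terminal]
12. n6.fin = 11  [f.fin * 2 + 5]
13. n6.key = 3  [B₀.key * -2 + 47]
14. n7.fin = 13  [terminal]
15. n8.live = 26  [terminal]
16. n6.sig = false  [B.key > 3]
17. n6.depth = 30  [30]
18. n1.sig = true  [f.fin > 2]
19. n1.depth = 8  [B₀.fin + f.fin - 23]
20. n0.lab = true  [S.depth or B.sig]
21. n0.lim = "mn"  ["mn"]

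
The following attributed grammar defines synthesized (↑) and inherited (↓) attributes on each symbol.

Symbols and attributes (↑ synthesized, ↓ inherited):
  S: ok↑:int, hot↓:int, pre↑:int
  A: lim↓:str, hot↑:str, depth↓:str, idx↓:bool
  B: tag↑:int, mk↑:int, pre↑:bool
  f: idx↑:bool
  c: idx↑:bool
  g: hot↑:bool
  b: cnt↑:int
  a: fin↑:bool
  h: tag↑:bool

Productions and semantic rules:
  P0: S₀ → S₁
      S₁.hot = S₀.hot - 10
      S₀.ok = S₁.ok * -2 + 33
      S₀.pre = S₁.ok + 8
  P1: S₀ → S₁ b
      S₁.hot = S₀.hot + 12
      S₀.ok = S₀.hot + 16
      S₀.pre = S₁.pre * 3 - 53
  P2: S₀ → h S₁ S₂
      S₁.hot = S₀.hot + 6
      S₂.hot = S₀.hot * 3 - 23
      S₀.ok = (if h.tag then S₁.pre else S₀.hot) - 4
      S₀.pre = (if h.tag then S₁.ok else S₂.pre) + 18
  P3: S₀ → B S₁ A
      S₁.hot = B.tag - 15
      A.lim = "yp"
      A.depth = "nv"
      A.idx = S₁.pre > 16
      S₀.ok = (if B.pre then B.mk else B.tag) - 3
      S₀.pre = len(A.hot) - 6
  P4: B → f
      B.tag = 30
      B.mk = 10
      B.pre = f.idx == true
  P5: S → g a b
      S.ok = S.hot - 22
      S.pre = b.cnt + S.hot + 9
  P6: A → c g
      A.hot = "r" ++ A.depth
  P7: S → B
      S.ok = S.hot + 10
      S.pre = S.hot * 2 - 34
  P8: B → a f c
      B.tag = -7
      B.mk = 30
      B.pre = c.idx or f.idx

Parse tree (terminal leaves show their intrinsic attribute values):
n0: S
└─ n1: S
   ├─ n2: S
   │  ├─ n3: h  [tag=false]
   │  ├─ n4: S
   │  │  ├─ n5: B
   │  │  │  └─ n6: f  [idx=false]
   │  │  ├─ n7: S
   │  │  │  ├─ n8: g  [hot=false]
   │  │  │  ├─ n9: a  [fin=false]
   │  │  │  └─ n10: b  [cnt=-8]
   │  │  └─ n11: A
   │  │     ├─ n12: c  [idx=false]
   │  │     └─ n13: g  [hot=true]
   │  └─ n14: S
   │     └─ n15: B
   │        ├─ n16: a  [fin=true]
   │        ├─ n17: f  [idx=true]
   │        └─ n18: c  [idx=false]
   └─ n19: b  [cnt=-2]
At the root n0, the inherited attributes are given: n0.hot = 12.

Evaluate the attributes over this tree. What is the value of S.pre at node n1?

1. n0.hot = 12  [given at root]
2. n1.hot = 2  [S₀.hot - 10]
3. n2.hot = 14  [S₀.hot + 12]
4. n3.tag = false  [terminal]
5. n4.hot = 20  [S₀.hot + 6]
6. n6.idx = false  [terminal]
7. n5.tag = 30  [30]
8. n5.mk = 10  [10]
9. n5.pre = false  [f.idx == true]
10. n7.hot = 15  [B.tag - 15]
11. n8.hot = false  [terminal]
12. n9.fin = false  [terminal]
13. n10.cnt = -8  [terminal]
14. n7.ok = -7  [S.hot - 22]
15. n7.pre = 16  [b.cnt + S.hot + 9]
16. n11.lim = "yp"  ["yp"]
17. n11.depth = "nv"  ["nv"]
18. n11.idx = false  [S₁.pre > 16]
19. n12.idx = false  [terminal]
20. n13.hot = true  [terminal]
21. n11.hot = "rnv"  ["r" ++ A.depth]
22. n4.ok = 27  [(if B.pre then B.mk else B.tag) - 3]
23. n4.pre = -3  [len(A.hot) - 6]
24. n14.hot = 19  [S₀.hot * 3 - 23]
25. n16.fin = true  [terminal]
26. n17.idx = true  [terminal]
27. n18.idx = false  [terminal]
28. n15.tag = -7  [-7]
29. n15.mk = 30  [30]
30. n15.pre = true  [c.idx or f.idx]
31. n14.ok = 29  [S.hot + 10]
32. n14.pre = 4  [S.hot * 2 - 34]
33. n2.ok = 10  [(if h.tag then S₁.pre else S₀.hot) - 4]
34. n2.pre = 22  [(if h.tag then S₁.ok else S₂.pre) + 18]
35. n19.cnt = -2  [terminal]
36. n1.ok = 18  [S₀.hot + 16]
37. n1.pre = 13  [S₁.pre * 3 - 53]
38. n0.ok = -3  [S₁.ok * -2 + 33]
39. n0.pre = 26  [S₁.ok + 8]

13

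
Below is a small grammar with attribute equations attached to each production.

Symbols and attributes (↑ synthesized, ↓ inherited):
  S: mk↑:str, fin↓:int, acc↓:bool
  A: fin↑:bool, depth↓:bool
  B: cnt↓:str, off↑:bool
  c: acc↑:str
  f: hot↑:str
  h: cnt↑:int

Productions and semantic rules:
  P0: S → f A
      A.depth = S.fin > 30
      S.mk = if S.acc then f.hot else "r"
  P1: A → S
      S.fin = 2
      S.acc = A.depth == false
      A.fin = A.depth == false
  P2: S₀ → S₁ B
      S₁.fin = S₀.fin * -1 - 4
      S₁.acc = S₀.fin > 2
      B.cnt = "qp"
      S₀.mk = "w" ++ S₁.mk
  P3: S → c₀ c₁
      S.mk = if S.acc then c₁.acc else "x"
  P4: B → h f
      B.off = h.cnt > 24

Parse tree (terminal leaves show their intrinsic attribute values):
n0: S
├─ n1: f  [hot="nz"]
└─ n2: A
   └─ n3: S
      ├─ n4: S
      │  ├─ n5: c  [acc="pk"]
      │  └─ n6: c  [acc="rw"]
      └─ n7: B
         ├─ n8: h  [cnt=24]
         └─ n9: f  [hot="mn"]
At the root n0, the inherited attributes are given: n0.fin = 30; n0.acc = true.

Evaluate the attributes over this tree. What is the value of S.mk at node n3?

1. n0.fin = 30  [given at root]
2. n0.acc = true  [given at root]
3. n1.hot = "nz"  [terminal]
4. n2.depth = false  [S.fin > 30]
5. n3.fin = 2  [2]
6. n3.acc = true  [A.depth == false]
7. n4.fin = -6  [S₀.fin * -1 - 4]
8. n4.acc = false  [S₀.fin > 2]
9. n5.acc = "pk"  [terminal]
10. n6.acc = "rw"  [terminal]
11. n4.mk = "x"  [if S.acc then c₁.acc else "x"]
12. n7.cnt = "qp"  ["qp"]
13. n8.cnt = 24  [terminal]
14. n9.hot = "mn"  [terminal]
15. n7.off = false  [h.cnt > 24]
16. n3.mk = "wx"  ["w" ++ S₁.mk]
17. n2.fin = true  [A.depth == false]
18. n0.mk = "nz"  [if S.acc then f.hot else "r"]

"wx"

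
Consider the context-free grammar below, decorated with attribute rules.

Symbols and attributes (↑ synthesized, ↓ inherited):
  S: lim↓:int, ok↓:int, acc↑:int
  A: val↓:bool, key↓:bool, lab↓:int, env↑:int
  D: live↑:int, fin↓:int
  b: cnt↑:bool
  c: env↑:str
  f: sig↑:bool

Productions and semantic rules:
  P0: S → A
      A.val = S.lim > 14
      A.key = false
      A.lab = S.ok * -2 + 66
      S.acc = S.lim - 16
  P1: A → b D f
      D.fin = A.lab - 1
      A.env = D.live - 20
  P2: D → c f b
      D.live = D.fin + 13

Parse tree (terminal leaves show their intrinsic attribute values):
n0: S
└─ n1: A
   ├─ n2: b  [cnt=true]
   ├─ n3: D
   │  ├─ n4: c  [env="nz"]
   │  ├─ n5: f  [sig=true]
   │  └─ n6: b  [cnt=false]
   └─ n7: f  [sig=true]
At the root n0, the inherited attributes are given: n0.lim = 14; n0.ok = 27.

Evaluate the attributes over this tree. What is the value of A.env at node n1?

1. n0.lim = 14  [given at root]
2. n0.ok = 27  [given at root]
3. n1.val = false  [S.lim > 14]
4. n1.key = false  [false]
5. n1.lab = 12  [S.ok * -2 + 66]
6. n2.cnt = true  [terminal]
7. n3.fin = 11  [A.lab - 1]
8. n4.env = "nz"  [terminal]
9. n5.sig = true  [terminal]
10. n6.cnt = false  [terminal]
11. n3.live = 24  [D.fin + 13]
12. n7.sig = true  [terminal]
13. n1.env = 4  [D.live - 20]
14. n0.acc = -2  [S.lim - 16]

4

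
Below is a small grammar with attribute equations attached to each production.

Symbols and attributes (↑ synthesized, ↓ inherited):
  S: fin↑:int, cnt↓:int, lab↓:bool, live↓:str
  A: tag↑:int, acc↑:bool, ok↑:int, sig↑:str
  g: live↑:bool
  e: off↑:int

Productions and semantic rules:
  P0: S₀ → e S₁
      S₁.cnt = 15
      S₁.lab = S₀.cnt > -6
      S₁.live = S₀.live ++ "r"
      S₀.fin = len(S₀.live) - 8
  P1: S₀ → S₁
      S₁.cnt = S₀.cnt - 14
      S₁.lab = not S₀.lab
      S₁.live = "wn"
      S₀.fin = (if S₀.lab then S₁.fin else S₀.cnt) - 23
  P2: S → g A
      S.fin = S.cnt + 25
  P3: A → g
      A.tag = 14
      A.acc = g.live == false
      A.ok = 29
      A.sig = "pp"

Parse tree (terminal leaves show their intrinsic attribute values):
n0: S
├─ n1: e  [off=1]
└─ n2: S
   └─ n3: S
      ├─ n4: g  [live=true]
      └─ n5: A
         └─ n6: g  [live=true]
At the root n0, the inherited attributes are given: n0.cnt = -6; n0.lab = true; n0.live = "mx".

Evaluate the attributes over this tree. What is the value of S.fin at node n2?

-8

1. n0.cnt = -6  [given at root]
2. n0.lab = true  [given at root]
3. n0.live = "mx"  [given at root]
4. n1.off = 1  [terminal]
5. n2.cnt = 15  [15]
6. n2.lab = false  [S₀.cnt > -6]
7. n2.live = "mxr"  [S₀.live ++ "r"]
8. n3.cnt = 1  [S₀.cnt - 14]
9. n3.lab = true  [not S₀.lab]
10. n3.live = "wn"  ["wn"]
11. n4.live = true  [terminal]
12. n6.live = true  [terminal]
13. n5.tag = 14  [14]
14. n5.acc = false  [g.live == false]
15. n5.ok = 29  [29]
16. n5.sig = "pp"  ["pp"]
17. n3.fin = 26  [S.cnt + 25]
18. n2.fin = -8  [(if S₀.lab then S₁.fin else S₀.cnt) - 23]
19. n0.fin = -6  [len(S₀.live) - 8]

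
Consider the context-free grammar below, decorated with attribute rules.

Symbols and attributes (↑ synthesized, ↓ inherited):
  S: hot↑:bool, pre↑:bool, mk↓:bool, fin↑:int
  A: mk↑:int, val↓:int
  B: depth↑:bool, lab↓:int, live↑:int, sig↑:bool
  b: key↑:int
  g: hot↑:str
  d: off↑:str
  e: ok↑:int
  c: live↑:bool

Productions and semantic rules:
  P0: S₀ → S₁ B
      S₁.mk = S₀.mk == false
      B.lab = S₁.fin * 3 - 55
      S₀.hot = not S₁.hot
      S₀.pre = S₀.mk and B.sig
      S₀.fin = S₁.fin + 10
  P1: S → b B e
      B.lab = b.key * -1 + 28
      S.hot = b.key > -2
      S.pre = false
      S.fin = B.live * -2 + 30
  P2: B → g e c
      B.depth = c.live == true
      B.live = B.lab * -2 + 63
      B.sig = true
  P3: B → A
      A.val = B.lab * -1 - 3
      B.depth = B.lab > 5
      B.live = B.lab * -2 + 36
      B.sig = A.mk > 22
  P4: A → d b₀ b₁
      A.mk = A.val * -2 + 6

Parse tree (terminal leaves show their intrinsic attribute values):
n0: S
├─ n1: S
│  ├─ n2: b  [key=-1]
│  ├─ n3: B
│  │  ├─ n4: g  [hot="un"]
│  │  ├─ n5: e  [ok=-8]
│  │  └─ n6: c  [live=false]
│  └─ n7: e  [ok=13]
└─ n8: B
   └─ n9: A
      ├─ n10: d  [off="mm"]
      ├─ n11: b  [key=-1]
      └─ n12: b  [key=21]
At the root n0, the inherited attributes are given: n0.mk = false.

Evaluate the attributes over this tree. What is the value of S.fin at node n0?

1. n0.mk = false  [given at root]
2. n1.mk = true  [S₀.mk == false]
3. n2.key = -1  [terminal]
4. n3.lab = 29  [b.key * -1 + 28]
5. n4.hot = "un"  [terminal]
6. n5.ok = -8  [terminal]
7. n6.live = false  [terminal]
8. n3.depth = false  [c.live == true]
9. n3.live = 5  [B.lab * -2 + 63]
10. n3.sig = true  [true]
11. n7.ok = 13  [terminal]
12. n1.hot = true  [b.key > -2]
13. n1.pre = false  [false]
14. n1.fin = 20  [B.live * -2 + 30]
15. n8.lab = 5  [S₁.fin * 3 - 55]
16. n9.val = -8  [B.lab * -1 - 3]
17. n10.off = "mm"  [terminal]
18. n11.key = -1  [terminal]
19. n12.key = 21  [terminal]
20. n9.mk = 22  [A.val * -2 + 6]
21. n8.depth = false  [B.lab > 5]
22. n8.live = 26  [B.lab * -2 + 36]
23. n8.sig = false  [A.mk > 22]
24. n0.hot = false  [not S₁.hot]
25. n0.pre = false  [S₀.mk and B.sig]
26. n0.fin = 30  [S₁.fin + 10]

30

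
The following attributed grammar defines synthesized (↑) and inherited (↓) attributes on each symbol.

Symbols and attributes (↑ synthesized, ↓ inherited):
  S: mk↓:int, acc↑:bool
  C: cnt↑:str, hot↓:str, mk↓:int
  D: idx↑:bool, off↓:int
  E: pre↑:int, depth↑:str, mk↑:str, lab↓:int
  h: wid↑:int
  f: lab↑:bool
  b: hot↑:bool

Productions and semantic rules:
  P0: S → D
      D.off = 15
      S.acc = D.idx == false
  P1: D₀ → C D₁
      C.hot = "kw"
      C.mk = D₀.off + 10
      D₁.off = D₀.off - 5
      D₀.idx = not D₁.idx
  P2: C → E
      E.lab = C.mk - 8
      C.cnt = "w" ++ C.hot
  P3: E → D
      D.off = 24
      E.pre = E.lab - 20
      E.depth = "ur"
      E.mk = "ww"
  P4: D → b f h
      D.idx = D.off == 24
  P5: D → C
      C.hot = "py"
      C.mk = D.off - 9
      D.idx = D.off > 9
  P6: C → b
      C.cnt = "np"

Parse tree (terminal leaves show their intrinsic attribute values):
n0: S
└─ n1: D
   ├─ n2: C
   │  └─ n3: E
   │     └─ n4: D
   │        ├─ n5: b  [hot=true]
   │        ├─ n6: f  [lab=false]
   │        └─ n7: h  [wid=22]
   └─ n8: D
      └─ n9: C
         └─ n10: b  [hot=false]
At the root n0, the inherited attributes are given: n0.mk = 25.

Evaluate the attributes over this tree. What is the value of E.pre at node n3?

1. n0.mk = 25  [given at root]
2. n1.off = 15  [15]
3. n2.hot = "kw"  ["kw"]
4. n2.mk = 25  [D₀.off + 10]
5. n3.lab = 17  [C.mk - 8]
6. n4.off = 24  [24]
7. n5.hot = true  [terminal]
8. n6.lab = false  [terminal]
9. n7.wid = 22  [terminal]
10. n4.idx = true  [D.off == 24]
11. n3.pre = -3  [E.lab - 20]
12. n3.depth = "ur"  ["ur"]
13. n3.mk = "ww"  ["ww"]
14. n2.cnt = "wkw"  ["w" ++ C.hot]
15. n8.off = 10  [D₀.off - 5]
16. n9.hot = "py"  ["py"]
17. n9.mk = 1  [D.off - 9]
18. n10.hot = false  [terminal]
19. n9.cnt = "np"  ["np"]
20. n8.idx = true  [D.off > 9]
21. n1.idx = false  [not D₁.idx]
22. n0.acc = true  [D.idx == false]

-3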